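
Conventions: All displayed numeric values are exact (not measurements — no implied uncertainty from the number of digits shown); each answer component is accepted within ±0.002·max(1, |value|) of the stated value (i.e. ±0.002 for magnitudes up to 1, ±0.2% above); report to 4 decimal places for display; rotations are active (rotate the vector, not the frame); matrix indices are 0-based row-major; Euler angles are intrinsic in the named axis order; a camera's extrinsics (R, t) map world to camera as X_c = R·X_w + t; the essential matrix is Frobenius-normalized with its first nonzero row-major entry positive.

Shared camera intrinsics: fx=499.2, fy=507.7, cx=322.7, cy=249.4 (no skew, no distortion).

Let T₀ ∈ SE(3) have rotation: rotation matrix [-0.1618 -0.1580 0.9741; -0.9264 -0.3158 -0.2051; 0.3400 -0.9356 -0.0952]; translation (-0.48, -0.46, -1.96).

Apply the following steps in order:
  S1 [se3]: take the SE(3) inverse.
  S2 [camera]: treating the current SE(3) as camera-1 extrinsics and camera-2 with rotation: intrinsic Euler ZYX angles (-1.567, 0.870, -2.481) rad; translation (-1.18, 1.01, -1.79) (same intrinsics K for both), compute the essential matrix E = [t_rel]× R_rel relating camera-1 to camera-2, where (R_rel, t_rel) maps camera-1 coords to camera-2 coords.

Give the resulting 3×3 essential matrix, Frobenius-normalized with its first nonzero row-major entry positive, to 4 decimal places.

after S1 (invert_se3): R=[-0.1618 -0.9264 0.3400; -0.1580 -0.3158 -0.9356; 0.9741 -0.2051 -0.0952], t=(0.1626, -2.0548, 0.1866)
after S2 (essential): [0.0194 0.0725 0.0485; -0.1428 -0.5338 0.4403; -0.1121 -0.4201 -0.5511]

matrix = [0.0194 0.0725 0.0485; -0.1428 -0.5338 0.4403; -0.1121 -0.4201 -0.5511]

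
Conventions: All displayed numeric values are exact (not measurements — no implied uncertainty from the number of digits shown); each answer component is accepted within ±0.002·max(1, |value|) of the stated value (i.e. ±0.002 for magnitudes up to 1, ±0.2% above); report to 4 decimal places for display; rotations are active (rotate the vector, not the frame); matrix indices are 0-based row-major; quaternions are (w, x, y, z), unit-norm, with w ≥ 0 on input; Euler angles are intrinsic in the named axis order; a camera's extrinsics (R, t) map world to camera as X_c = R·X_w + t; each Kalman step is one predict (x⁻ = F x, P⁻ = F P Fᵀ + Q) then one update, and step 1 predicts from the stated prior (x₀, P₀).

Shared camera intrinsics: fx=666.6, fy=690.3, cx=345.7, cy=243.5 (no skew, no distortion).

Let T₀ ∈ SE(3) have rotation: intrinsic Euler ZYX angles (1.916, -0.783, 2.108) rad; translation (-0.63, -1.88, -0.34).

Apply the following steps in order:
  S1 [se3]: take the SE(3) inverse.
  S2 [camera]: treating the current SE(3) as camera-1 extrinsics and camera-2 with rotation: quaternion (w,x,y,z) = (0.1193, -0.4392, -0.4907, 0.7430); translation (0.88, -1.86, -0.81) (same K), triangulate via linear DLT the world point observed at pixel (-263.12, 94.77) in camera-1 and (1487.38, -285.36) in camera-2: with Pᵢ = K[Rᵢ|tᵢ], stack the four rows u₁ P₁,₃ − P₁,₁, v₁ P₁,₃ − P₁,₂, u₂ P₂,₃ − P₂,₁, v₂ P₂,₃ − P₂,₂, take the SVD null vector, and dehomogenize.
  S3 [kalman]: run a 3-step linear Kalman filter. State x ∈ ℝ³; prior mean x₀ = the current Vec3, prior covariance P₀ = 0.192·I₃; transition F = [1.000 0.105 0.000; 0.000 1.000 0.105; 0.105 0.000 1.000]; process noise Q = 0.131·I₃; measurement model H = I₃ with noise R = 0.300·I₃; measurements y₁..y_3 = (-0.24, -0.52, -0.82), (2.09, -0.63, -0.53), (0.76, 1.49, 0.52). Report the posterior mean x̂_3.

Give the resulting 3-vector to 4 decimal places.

after S1 (invert_se3): R=[-0.2398 0.6670 0.7054; 0.6866 -0.3971 0.6090; 0.6863 0.6304 -0.3627], t=(1.3427, -0.1070, 1.4942)
after S2 (triangulate): (-0.2598, -1.8278, -0.8963)
after S3 (kf_track): (0.8043, 0.2325, 0.0038)

result = (0.8043, 0.2325, 0.0038)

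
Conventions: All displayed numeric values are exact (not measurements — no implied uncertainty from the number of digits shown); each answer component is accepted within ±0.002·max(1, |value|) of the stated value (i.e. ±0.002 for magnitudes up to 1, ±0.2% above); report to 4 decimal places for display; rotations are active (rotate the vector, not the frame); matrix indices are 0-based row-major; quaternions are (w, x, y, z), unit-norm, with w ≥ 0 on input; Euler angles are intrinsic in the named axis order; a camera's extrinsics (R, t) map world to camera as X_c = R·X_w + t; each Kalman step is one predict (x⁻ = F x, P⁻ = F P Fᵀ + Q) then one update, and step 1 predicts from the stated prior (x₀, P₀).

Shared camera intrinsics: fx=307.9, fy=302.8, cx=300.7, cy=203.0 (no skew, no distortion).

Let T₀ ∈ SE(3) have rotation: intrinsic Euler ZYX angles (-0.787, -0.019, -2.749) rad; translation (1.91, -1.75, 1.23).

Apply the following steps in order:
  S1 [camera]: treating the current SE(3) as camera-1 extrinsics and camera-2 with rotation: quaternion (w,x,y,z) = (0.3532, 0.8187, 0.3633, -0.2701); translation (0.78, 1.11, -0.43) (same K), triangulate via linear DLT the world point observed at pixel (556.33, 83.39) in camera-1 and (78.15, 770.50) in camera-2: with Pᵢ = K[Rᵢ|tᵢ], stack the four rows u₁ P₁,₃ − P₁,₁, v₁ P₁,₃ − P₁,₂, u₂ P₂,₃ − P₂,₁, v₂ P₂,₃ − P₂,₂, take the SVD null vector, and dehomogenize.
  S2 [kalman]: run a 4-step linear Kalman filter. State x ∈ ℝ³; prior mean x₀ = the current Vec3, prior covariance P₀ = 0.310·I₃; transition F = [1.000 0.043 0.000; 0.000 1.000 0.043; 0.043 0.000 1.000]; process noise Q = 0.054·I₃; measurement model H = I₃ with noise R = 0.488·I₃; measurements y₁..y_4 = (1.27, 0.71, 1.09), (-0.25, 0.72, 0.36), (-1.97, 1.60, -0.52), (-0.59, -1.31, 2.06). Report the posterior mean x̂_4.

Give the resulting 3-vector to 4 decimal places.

result = (-0.6897, 0.1417, 0.6385)

after S1 (triangulate): (-1.3648, -0.3720, -0.0670)
after S2 (kf_track): (-0.6897, 0.1417, 0.6385)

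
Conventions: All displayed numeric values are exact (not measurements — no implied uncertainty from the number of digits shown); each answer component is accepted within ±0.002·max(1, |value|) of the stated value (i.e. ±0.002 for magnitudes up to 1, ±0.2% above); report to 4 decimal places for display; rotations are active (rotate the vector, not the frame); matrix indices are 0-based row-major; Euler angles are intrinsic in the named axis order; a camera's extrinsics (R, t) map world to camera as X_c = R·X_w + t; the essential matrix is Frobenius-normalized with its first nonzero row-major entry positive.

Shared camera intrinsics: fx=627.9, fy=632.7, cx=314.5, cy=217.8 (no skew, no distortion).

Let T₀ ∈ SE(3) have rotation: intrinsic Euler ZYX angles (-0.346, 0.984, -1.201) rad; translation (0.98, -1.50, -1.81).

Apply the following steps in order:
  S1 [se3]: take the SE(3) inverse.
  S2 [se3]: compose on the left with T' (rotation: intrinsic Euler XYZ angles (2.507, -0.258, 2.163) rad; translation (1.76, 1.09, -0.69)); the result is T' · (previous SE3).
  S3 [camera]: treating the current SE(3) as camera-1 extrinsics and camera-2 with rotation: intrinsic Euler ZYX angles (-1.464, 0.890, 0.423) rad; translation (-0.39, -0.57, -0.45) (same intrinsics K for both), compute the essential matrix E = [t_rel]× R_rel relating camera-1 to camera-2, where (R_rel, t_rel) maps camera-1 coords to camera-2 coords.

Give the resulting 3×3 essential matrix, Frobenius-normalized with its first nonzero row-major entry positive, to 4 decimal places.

after S1 (invert_se3): R=[0.5209 -0.1878 -0.8327; -0.6078 0.6033 -0.5163; 0.5993 0.7751 0.2001], t=(-2.2994, 0.5662, 0.9375)
after S2 (compose_se3): R=[0.0536 -0.5804 0.8125; -0.9971 0.0122 0.0745; -0.0532 -0.8142 -0.5781], t=(2.3075, 2.2204, -2.9056)
after S3 (essential): [0.2968 -0.5428 -0.3424; -0.5535 -0.0563 -0.3916; -0.1576 -0.0142 -0.1097]

matrix = [0.2968 -0.5428 -0.3424; -0.5535 -0.0563 -0.3916; -0.1576 -0.0142 -0.1097]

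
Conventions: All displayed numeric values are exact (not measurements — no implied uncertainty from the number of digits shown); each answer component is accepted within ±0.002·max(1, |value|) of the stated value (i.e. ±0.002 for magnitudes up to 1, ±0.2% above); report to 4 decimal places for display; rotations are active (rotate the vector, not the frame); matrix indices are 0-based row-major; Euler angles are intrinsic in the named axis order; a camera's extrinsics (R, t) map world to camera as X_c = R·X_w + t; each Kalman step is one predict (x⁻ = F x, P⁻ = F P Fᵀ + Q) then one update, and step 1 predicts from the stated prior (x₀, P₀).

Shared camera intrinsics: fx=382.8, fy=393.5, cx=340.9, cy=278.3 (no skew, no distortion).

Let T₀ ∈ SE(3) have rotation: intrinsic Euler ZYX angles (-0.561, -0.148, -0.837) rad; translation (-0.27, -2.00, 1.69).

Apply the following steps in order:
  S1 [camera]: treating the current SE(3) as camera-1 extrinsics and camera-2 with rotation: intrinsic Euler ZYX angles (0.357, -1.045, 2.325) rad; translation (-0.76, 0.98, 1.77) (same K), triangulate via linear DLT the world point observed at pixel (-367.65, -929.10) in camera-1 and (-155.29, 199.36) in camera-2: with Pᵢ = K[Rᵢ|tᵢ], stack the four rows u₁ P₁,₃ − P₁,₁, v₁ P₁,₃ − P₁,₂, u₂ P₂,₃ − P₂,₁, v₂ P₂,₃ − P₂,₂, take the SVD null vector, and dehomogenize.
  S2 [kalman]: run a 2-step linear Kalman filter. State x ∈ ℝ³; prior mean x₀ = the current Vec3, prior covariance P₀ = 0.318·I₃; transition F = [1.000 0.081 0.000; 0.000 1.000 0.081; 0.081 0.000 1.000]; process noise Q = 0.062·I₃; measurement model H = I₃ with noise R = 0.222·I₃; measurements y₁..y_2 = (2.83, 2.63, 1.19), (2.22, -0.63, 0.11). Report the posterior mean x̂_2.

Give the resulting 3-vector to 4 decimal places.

after S1 (triangulate): (-1.0116, 1.4372, -0.2772)
after S2 (kf_track): (1.8732, 0.9083, 0.4355)

result = (1.8732, 0.9083, 0.4355)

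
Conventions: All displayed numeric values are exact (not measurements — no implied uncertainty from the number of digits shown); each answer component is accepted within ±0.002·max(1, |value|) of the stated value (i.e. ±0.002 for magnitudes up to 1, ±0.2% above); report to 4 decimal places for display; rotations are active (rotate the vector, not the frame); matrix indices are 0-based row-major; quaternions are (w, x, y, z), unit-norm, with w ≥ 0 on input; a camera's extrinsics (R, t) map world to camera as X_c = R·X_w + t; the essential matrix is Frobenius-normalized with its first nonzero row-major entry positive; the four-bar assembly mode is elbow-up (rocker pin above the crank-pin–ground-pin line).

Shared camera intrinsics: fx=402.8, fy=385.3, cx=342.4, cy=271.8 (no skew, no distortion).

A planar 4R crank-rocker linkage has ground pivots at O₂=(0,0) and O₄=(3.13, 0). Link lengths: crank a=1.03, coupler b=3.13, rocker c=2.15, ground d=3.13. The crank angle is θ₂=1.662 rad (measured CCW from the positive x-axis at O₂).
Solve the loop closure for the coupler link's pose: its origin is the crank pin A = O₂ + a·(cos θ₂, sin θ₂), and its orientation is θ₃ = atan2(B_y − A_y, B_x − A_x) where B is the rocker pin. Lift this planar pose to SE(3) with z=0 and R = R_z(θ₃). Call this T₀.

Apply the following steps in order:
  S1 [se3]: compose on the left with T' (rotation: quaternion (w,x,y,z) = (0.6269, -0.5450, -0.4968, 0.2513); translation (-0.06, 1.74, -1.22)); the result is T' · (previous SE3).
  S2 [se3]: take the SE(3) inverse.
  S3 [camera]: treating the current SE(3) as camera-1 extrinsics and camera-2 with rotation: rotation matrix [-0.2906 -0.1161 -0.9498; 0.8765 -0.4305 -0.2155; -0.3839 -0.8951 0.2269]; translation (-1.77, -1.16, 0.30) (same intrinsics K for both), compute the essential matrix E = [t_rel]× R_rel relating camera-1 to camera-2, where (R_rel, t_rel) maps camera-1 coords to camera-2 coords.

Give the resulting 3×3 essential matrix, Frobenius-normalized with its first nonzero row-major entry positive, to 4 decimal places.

source (fourbar_fk): coupler pose = R=[0.9357 -0.3527 0.0000; 0.3527 0.9357 0.0000; 0.0000 0.0000 1.0000], t=(-0.0938, 1.0257, 0.0000)
after S1 (compose_se3): R=[0.4355 0.0778 -0.8968; 0.9002 -0.0405 0.4336; -0.0025 -0.9961 -0.0877], t=(0.1366, 1.9465, -2.2098)
after S2 (invert_se3): R=[0.4355 0.9002 -0.0025; 0.0778 -0.0405 -0.9961; -0.8968 0.4336 -0.0877], t=(-1.8173, -2.1331, -0.9153)
after S3 (essential): [0.3925 0.2630 -0.5258; 0.1501 -0.5329 -0.1686; -0.0930 0.3826 0.1018]

matrix = [0.3925 0.2630 -0.5258; 0.1501 -0.5329 -0.1686; -0.0930 0.3826 0.1018]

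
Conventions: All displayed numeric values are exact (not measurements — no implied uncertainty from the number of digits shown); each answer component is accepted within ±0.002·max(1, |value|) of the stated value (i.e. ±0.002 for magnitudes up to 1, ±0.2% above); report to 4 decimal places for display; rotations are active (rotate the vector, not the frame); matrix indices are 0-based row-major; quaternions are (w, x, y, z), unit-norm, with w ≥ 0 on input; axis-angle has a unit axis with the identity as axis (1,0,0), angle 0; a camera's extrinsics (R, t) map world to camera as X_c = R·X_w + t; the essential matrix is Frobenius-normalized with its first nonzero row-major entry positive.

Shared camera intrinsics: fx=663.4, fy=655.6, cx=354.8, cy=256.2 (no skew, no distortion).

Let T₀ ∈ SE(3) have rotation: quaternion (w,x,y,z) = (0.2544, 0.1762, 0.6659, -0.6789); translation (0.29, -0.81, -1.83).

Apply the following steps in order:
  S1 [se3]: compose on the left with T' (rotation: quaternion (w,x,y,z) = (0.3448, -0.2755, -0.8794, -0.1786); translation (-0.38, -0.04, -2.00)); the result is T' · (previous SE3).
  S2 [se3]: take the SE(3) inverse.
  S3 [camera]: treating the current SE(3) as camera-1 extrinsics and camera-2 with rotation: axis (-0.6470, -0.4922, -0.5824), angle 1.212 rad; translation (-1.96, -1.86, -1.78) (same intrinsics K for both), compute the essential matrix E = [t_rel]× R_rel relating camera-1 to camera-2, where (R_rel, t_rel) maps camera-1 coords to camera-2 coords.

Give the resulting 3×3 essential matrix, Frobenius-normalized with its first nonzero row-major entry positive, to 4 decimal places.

after S1 (compose_se3): R=[0.7199 0.0695 -0.6906; -0.6704 -0.1882 -0.7177; -0.1799 0.9797 -0.0889], t=(-0.1196, -1.4931, -0.6180)
after S2 (invert_se3): R=[0.7199 -0.6704 -0.1799; 0.0695 -0.1882 0.9797; -0.6906 -0.7177 -0.0889], t=(-1.0260, 0.3327, -1.2091)
after S3 (essential): [0.5024 0.1641 -0.0625; -0.3238 -0.3962 -0.1227; -0.3305 0.4522 0.3553]

matrix = [0.5024 0.1641 -0.0625; -0.3238 -0.3962 -0.1227; -0.3305 0.4522 0.3553]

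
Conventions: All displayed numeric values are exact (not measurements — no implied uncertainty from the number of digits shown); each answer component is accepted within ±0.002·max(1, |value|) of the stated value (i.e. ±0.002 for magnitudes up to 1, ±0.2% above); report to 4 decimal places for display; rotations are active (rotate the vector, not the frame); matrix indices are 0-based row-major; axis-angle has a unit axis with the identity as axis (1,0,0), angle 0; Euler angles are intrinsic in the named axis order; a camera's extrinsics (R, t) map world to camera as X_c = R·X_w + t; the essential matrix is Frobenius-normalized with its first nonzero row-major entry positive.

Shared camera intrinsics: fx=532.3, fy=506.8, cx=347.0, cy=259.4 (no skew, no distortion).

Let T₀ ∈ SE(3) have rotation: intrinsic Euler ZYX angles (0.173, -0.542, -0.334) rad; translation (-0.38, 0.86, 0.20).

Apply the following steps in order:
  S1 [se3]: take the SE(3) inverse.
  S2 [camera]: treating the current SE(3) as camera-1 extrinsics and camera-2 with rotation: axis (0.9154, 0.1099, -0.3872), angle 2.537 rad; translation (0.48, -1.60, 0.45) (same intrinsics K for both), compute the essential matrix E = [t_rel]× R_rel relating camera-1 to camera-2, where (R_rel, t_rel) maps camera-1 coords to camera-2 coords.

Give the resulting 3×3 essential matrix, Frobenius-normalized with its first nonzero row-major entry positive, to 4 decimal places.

matrix = [0.6475 -0.2113 0.1480; 0.1912 0.0789 -0.2058; 0.1730 0.2853 -0.5637]

after S1 (invert_se3): R=[0.8439 0.1475 0.5159; 0.0040 0.9597 -0.2808; -0.5365 0.2390 0.8093], t=(0.0907, -0.7677, -0.5713)
after S2 (essential): [0.6475 -0.2113 0.1480; 0.1912 0.0789 -0.2058; 0.1730 0.2853 -0.5637]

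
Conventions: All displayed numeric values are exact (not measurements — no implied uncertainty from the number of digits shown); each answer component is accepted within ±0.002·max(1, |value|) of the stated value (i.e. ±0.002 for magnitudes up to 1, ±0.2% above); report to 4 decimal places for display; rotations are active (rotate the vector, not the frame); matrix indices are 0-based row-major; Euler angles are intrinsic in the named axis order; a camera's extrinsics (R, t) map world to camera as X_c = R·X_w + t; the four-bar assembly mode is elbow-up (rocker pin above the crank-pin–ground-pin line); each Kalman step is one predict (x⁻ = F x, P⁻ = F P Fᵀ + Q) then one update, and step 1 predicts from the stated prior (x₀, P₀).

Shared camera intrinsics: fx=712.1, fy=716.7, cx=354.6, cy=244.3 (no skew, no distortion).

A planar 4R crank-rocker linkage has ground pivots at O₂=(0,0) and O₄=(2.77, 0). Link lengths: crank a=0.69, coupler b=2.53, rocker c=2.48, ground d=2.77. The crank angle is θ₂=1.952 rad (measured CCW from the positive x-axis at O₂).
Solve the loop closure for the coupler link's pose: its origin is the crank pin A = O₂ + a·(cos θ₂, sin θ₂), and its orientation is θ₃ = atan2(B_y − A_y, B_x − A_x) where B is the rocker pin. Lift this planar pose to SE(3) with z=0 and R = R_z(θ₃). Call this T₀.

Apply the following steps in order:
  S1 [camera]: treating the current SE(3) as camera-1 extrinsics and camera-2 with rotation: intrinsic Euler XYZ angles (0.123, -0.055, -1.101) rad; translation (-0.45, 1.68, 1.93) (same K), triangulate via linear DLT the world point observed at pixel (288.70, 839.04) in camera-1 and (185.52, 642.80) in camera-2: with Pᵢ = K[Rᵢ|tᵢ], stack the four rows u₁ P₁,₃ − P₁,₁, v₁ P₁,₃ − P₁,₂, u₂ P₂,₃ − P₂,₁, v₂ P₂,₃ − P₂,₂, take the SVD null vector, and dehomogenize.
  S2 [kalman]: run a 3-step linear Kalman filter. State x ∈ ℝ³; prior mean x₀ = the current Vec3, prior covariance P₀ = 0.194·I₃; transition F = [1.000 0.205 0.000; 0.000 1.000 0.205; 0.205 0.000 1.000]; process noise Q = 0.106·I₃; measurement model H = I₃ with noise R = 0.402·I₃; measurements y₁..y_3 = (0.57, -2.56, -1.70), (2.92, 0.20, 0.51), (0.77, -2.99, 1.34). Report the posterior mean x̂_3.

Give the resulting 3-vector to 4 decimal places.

source (fourbar_fk): coupler pose = R=[0.7750 -0.6319 0.0000; 0.6319 0.7750 0.0000; 0.0000 0.0000 1.0000], t=(-0.2567, 0.6405, 0.0000)
after S1 (triangulate): (0.0981, -0.1876, 0.6713)
after S2 (kf_track): (0.9162, -1.4765, 0.6760)

result = (0.9162, -1.4765, 0.6760)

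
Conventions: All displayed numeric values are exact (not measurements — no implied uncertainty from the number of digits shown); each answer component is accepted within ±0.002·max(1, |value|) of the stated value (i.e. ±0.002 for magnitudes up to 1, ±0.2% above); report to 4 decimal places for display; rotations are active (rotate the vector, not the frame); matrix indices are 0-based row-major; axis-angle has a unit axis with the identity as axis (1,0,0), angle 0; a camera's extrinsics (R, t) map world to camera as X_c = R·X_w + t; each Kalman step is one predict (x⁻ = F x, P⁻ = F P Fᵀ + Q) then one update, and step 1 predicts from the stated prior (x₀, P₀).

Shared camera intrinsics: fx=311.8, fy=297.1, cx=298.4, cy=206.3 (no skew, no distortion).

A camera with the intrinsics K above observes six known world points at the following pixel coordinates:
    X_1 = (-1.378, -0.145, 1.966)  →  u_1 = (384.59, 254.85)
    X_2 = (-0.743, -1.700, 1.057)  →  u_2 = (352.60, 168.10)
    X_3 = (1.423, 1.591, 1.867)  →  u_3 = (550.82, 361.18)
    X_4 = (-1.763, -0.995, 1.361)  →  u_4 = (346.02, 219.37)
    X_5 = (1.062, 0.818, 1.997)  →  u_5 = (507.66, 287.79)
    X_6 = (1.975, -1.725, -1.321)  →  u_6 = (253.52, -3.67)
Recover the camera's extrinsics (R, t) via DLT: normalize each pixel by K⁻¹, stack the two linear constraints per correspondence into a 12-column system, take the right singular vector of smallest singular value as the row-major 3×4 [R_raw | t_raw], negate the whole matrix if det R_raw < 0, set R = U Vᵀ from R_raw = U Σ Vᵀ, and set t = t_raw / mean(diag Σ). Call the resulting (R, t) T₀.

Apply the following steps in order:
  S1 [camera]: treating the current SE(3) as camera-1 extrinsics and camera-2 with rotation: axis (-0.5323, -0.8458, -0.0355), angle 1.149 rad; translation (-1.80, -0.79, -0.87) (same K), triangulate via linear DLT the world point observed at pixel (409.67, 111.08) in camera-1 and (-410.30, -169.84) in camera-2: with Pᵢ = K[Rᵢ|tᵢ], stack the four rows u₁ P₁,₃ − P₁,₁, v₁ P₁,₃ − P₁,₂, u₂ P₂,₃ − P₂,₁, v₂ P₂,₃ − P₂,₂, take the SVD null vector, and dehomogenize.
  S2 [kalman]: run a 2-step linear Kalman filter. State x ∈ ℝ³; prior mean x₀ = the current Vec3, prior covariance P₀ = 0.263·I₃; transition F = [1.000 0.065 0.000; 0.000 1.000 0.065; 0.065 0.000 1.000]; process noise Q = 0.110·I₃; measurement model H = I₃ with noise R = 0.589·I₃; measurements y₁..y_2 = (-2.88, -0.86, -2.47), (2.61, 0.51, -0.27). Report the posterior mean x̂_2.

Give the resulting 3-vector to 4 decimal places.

result = (0.5141, -0.7025, -0.2081)

source (pnp_recover): camera pose = R=[0.2975 -0.0064 0.9547; -0.3675 0.9222 0.1207; -0.8811 -0.3868 0.2720], t=(0.2396, 0.3989, 4.3712)
after S1 (triangulate): (0.9391, -1.7882, 1.1438)
after S2 (kf_track): (0.5141, -0.7025, -0.2081)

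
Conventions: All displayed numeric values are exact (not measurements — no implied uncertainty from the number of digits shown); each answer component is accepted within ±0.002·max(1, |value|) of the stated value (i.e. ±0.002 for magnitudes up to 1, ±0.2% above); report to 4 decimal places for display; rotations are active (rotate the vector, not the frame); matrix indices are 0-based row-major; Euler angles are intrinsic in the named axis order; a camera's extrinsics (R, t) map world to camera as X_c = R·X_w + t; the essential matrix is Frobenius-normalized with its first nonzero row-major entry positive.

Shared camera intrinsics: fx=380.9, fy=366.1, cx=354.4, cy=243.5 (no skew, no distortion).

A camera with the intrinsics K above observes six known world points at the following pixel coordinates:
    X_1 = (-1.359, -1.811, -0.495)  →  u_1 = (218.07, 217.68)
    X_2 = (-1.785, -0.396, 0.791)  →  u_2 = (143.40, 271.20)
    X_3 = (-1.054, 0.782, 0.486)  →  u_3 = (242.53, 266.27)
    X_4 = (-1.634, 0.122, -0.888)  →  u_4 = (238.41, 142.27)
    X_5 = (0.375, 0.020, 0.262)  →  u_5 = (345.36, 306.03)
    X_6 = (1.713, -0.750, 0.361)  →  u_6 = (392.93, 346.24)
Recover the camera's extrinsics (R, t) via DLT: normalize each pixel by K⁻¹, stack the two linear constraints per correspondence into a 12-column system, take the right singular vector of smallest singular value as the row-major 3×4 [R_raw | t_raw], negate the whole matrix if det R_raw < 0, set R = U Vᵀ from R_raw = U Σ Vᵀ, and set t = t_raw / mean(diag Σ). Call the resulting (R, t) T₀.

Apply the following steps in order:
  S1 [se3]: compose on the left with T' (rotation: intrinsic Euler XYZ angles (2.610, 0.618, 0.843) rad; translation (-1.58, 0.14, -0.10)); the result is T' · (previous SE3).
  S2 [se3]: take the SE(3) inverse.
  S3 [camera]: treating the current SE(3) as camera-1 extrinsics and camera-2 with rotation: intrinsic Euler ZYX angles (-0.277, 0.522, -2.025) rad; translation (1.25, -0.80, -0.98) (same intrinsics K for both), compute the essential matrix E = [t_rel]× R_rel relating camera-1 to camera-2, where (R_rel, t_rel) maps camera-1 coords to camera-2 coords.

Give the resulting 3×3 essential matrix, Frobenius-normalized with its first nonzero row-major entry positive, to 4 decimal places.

source (pnp_recover): camera pose = R=[0.8106 0.4655 -0.3553; 0.4658 -0.1448 0.8729; 0.3549 -0.8731 -0.3342], t=(-0.3299, 0.3897, 4.5985)
after S1 (compose_se3): R=[0.3617 -0.1654 -0.9175; -0.8792 0.2668 -0.3946; 0.3101 0.9494 -0.0489], t=(0.6684, -1.9209, -3.5792)
after S2 (invert_se3): R=[0.3617 -0.8792 0.3101; -0.1654 0.2668 0.9494; -0.9175 -0.3946 -0.0489], t=(-0.8208, 4.0214, -0.3198)
after S3 (essential): [0.3126 -0.0734 0.4871; -0.0250 -0.1377 0.4367; -0.6144 -0.1990 0.1796]

matrix = [0.3126 -0.0734 0.4871; -0.0250 -0.1377 0.4367; -0.6144 -0.1990 0.1796]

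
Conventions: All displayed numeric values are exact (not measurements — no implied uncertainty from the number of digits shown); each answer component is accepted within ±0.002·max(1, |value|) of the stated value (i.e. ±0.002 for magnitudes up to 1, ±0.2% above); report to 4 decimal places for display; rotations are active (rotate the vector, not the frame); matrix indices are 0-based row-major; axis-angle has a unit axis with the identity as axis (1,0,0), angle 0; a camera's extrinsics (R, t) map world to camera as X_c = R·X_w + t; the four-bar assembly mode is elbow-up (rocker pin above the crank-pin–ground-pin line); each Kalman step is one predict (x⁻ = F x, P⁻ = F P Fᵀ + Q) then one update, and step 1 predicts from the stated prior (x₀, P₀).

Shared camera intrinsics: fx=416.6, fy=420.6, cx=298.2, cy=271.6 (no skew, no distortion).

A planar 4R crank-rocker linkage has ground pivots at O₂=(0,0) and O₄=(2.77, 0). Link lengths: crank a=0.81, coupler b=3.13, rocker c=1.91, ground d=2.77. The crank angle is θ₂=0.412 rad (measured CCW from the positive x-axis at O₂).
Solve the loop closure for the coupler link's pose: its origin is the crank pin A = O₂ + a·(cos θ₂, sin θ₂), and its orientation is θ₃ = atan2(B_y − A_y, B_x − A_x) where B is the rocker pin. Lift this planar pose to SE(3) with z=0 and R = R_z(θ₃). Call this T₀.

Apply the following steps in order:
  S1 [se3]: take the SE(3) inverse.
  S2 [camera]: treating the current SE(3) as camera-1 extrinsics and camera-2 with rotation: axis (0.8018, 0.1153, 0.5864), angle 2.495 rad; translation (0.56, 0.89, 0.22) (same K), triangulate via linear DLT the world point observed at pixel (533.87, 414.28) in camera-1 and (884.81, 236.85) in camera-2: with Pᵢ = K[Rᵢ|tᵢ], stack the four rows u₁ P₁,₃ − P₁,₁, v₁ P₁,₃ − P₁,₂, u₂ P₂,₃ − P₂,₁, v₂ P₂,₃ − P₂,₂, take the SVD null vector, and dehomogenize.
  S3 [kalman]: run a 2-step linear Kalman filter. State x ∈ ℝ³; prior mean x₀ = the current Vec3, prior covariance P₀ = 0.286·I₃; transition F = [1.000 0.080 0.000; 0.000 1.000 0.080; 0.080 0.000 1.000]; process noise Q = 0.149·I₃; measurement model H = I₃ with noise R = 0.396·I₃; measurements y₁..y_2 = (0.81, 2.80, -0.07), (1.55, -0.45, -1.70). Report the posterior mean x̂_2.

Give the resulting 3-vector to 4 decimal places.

result = (1.3433, 0.9285, -0.3040)

source (fourbar_fk): coupler pose = R=[0.8896 -0.4566 0.0000; 0.4566 0.8896 0.0000; 0.0000 0.0000 1.0000], t=(0.7422, 0.3244, 0.0000)
after S1 (invert_se3): R=[0.8896 0.4566 0.0000; -0.4566 0.8896 0.0000; 0.0000 0.0000 1.0000], t=(-0.8084, 0.0504, 0.0000)
after S2 (triangulate): (1.4082, 1.3952, 1.9118)
after S3 (kf_track): (1.3433, 0.9285, -0.3040)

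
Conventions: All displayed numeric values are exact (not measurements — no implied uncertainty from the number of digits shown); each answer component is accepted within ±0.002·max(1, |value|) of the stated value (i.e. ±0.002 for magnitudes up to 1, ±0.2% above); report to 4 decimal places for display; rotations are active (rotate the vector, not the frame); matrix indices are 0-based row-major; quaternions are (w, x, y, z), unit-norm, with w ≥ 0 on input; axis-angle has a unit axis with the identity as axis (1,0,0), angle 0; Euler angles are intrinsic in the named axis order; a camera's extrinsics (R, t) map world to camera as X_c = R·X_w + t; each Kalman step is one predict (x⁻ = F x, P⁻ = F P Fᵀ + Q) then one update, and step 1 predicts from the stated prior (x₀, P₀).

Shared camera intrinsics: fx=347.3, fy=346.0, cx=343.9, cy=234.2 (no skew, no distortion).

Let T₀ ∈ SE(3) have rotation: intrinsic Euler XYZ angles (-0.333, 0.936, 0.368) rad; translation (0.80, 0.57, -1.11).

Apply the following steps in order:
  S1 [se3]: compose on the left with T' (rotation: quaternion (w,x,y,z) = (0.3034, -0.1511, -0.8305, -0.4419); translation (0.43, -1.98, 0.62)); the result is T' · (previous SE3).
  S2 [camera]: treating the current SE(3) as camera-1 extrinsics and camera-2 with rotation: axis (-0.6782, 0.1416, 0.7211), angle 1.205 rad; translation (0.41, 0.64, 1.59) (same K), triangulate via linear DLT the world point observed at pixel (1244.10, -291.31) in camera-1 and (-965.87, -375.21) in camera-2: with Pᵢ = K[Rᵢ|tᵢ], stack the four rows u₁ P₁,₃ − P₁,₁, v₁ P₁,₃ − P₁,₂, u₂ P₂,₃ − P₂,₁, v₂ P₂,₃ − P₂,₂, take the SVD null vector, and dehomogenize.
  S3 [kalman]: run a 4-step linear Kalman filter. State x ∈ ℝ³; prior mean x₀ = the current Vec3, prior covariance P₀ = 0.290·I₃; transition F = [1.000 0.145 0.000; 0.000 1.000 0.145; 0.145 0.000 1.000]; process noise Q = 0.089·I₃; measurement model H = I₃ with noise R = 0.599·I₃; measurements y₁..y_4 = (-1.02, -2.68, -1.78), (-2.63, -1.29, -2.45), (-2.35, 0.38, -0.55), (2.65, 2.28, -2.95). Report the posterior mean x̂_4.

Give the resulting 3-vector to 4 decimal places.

result = (-0.3980, 0.3438, -2.0566)

after S1 (compose_se3): R=[-0.0706 0.6829 -0.7271; -0.6397 0.5283 0.5582; 0.7654 0.5045 0.3995], t=(0.5210, -2.5890, 1.9683)
after S2 (triangulate): (-1.4916, 1.5671, -1.4158)
after S3 (kf_track): (-0.3980, 0.3438, -2.0566)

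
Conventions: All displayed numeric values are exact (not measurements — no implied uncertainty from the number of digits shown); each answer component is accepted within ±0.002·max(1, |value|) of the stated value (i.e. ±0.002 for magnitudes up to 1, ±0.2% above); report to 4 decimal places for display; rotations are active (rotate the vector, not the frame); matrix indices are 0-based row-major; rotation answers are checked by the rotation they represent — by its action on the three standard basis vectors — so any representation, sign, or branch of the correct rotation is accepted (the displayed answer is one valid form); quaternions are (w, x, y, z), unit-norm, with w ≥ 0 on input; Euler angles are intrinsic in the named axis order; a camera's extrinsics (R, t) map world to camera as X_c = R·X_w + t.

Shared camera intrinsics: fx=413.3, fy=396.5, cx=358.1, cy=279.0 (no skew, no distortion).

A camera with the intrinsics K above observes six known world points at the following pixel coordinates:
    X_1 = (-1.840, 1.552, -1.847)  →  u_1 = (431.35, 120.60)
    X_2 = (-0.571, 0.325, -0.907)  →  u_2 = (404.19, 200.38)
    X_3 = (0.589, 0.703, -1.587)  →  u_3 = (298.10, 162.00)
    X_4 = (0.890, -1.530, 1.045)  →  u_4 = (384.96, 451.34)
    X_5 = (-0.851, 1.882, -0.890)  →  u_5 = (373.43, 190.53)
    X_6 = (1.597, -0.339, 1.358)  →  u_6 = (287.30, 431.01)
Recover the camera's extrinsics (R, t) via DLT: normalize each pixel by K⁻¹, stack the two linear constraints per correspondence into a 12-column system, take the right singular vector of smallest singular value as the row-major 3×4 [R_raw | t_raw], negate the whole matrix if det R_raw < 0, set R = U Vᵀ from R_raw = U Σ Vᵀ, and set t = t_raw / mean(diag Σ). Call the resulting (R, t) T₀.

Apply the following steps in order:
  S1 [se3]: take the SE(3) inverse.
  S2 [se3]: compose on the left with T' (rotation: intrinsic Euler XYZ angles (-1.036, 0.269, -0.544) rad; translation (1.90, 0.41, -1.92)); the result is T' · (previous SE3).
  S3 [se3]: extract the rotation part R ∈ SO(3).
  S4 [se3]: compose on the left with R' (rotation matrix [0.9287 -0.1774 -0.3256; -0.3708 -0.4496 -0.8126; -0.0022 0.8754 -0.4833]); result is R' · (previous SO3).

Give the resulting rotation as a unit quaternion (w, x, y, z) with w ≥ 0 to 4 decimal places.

rotation (quat) = (0.0300, 0.1713, 0.0637, 0.9827)

source (pnp_recover): camera pose = R=[-0.9127 -0.3807 0.1487; 0.2595 -0.2587 0.9304; -0.3157 0.8878 0.3349], t=(0.3200, 0.0400, 5.0594)
after S1 (invert_se3): R=[-0.9127 0.2595 -0.3157; -0.3807 -0.2587 0.8878; 0.1487 0.9304 0.3349], t=(1.8790, -4.3595, -1.7792)
after S2 (compose_se3): R=[-0.9033 0.3323 0.2715; 0.4217 0.5703 0.7049; 0.0794 0.7512 -0.6552], t=(0.8020, -3.3142, 1.3398)
after S3 (rot_of_se3): [-0.9033 0.3323 0.2715; 0.4217 0.5703 0.7049; 0.0794 0.7512 -0.6552]
after S4 (compose_so3): [-0.9395 -0.0372 0.3405; 0.0809 -0.9901 0.1149; 0.3328 0.1354 0.9332]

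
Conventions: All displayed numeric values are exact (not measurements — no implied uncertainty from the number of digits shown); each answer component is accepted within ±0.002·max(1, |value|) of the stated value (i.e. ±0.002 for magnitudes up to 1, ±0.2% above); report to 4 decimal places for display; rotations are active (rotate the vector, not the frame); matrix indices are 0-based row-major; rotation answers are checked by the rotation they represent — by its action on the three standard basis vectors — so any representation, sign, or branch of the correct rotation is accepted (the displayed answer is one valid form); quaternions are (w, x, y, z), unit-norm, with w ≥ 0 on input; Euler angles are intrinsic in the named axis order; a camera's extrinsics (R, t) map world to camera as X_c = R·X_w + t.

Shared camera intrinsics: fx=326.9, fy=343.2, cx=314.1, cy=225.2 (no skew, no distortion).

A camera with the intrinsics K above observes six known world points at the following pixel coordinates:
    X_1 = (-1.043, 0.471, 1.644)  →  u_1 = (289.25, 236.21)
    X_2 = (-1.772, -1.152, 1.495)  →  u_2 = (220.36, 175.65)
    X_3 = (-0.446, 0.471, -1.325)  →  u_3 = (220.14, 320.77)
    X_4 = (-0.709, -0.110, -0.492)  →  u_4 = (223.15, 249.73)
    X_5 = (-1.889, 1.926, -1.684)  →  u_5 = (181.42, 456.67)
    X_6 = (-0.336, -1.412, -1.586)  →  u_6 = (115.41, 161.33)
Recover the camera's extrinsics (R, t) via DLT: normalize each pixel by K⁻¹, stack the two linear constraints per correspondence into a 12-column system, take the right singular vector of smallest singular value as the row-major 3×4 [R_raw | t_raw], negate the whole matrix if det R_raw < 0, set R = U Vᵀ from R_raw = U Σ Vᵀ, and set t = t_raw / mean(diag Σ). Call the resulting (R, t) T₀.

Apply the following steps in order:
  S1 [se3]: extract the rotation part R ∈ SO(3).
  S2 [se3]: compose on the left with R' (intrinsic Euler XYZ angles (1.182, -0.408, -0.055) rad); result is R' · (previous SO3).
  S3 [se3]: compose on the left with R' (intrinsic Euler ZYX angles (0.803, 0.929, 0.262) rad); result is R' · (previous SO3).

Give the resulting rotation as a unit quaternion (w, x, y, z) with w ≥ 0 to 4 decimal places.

source (pnp_recover): camera pose = R=[0.8254 0.4377 0.3566; -0.3212 0.8835 -0.3410; -0.4643 0.1669 0.8698], t=(-0.4300, 0.0200, 4.5696)
after S1 (rot_of_se3): [0.8254 0.4377 0.3566; -0.3212 0.8835 -0.3410; -0.4643 0.1669 0.8698]
after S2 (compose_so3): [0.9245 0.3795 -0.0355; -0.0405 0.0052 -0.9992; -0.3790 0.9252 0.0202]
after S3 (compose_so3): [0.1325 0.8245 0.5502; 0.2222 0.5162 -0.8271; -0.9660 0.2318 -0.1148]

rotation (quat) = (0.6193, 0.4275, 0.6121, -0.2432)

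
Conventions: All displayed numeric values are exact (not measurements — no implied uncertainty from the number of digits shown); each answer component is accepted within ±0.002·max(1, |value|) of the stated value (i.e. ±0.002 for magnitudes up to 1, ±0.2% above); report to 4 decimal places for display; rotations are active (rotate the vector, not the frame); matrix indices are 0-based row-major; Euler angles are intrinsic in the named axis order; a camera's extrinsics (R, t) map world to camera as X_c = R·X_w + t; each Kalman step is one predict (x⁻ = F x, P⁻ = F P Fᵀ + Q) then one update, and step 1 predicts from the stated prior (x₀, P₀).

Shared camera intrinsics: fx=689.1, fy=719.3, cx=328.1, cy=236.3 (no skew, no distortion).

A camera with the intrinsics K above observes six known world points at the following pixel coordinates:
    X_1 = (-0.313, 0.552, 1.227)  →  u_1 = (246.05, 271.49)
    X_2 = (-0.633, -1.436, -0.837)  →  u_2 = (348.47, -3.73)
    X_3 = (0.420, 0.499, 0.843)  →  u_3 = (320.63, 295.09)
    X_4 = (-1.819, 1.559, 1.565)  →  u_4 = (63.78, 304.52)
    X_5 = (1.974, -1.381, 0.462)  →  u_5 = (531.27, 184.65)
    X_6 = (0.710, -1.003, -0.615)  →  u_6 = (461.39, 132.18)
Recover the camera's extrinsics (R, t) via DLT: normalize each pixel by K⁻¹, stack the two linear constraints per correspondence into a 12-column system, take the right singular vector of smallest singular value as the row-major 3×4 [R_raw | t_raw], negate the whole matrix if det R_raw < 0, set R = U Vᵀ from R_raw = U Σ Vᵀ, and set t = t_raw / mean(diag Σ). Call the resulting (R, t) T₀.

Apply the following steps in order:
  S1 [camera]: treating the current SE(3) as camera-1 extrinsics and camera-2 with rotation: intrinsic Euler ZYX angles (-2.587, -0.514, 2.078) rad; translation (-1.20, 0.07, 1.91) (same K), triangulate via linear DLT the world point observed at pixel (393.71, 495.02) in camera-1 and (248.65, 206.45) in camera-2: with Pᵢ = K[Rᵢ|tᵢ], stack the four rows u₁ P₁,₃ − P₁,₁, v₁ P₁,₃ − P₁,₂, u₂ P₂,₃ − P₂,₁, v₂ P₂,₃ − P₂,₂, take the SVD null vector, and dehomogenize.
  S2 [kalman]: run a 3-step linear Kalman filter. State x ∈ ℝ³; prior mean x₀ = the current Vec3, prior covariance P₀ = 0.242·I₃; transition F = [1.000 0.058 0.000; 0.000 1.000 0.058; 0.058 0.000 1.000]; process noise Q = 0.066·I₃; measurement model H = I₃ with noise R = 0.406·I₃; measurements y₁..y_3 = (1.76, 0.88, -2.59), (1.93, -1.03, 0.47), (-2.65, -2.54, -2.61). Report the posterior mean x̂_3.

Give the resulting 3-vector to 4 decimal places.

result = (0.0312, -0.7460, -1.6580)

source (pnp_recover): camera pose = R=[0.8876 -0.3824 -0.2567; 0.4229 0.8975 0.1252; 0.1826 -0.2197 0.9583], t=(-0.0400, -0.1700, 6.0910)
after S1 (triangulate): (0.7866, 1.7604, -1.6432)
after S2 (kf_track): (0.0312, -0.7460, -1.6580)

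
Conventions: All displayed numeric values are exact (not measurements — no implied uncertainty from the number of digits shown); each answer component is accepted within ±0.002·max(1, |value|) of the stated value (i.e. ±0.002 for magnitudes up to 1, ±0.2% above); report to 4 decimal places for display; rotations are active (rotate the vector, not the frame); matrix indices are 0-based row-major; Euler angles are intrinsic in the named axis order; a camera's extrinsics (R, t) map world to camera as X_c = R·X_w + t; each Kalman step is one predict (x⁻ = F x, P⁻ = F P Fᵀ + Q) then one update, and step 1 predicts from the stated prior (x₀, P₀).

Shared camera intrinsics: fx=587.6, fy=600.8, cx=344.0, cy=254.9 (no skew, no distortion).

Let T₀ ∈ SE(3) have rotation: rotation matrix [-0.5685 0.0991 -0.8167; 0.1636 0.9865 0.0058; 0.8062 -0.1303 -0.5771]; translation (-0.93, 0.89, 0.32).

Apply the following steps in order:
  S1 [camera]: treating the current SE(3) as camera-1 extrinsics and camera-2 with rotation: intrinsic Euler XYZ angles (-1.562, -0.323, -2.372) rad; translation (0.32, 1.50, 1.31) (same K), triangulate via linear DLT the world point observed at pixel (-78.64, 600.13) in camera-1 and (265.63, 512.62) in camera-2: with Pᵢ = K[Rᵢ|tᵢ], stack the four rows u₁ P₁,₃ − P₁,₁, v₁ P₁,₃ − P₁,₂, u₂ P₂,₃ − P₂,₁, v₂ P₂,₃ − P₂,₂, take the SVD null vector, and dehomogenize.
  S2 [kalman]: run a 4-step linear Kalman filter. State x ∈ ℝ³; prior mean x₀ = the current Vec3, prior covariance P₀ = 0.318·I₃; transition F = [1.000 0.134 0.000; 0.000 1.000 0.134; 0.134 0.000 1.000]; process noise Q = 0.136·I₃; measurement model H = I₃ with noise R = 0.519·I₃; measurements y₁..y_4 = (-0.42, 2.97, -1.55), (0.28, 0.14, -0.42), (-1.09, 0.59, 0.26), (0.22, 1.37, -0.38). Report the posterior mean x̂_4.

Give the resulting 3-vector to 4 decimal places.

result = (0.0637, 0.8693, -0.3304)

after S1 (triangulate): (0.8118, -0.2575, -0.5618)
after S2 (kf_track): (0.0637, 0.8693, -0.3304)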